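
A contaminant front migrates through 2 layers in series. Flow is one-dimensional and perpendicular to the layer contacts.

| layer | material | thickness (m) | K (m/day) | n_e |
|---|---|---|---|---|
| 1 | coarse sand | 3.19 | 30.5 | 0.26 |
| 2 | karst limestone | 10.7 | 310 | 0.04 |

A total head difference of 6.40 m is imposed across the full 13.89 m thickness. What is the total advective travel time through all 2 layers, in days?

0.0273

With flow normal to the layers, continuity requires the same specific discharge q through every layer.
Σ(b_i/K_i) = 3.19/30.5 + 10.7/310 = 0.1391 d.
q = Δh / Σ(b_i/K_i) = 6.40 / 0.1391 = 46.01 m/day.
In each layer the seepage velocity is v_i = q/n_i, so the layer transit time is t_i = b_i·n_i / q:
  layer 1 (coarse sand): t_1 = 3.19 × 0.26 / 46.01 = 0.01803 d
  layer 2 (karst limestone): t_2 = 10.7 × 0.04 / 46.01 = 0.009303 d
Total t = Σ t_i = 0.02733 days.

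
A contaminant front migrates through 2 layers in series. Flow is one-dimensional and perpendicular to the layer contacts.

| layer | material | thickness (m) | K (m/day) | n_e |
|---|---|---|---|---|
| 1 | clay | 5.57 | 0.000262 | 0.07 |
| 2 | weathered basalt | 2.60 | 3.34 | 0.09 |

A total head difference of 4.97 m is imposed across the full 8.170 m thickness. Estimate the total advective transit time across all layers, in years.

7.31

With flow normal to the layers, continuity requires the same specific discharge q through every layer.
Σ(b_i/K_i) = 5.57/0.000262 + 2.60/3.34 = 21260 d.
q = Δh / Σ(b_i/K_i) = 4.97 / 21260 = 0.0002338 m/day.
In each layer the seepage velocity is v_i = q/n_i, so the layer transit time is t_i = b_i·n_i / q:
  layer 1 (clay): t_1 = 5.57 × 0.07 / 0.0002338 = 1668 d
  layer 2 (weathered basalt): t_2 = 2.60 × 0.09 / 0.0002338 = 1001 d
Total t = Σ t_i = 2669 days = 7.307 years.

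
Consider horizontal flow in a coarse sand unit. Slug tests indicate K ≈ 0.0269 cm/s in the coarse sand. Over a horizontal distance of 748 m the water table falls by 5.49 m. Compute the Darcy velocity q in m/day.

0.171

Convert K: 0.0269 cm/s × 864 = 23.24 m/day.
Hydraulic gradient i = Δh / L = 5.49 / 748 = 0.007340.
Specific discharge q = K · i = 23.24 × 0.007340 = 0.1706 m/day.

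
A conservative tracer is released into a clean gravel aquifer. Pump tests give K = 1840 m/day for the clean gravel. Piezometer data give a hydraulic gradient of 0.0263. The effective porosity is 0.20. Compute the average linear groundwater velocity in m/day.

242

Hydraulic gradient i = 0.0263.
Darcy flux q = K · i = 1840 × 0.02630 = 48.39 m/day.
Seepage velocity v = q / n_e = 48.39 / 0.20 = 242.0 m/day.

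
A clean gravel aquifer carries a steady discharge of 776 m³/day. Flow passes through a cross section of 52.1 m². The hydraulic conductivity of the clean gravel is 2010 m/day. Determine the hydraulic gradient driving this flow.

0.00741

From Q = K·A·i, i = Q / (K·A) = 776 / (2010 × 52.10) = 0.007410.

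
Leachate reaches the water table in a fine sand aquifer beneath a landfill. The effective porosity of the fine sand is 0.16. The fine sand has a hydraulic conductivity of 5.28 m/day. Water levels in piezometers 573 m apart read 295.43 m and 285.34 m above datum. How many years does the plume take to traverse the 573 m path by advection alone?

2.70

Hydraulic gradient i = (295.43 − 285.34) / 573 = 10.09 / 573 = 0.01761.
Darcy flux q = K · i = 5.280 × 0.01761 = 0.09298 m/day.
Seepage velocity v = q / n_e = 0.09298 / 0.16 = 0.5811 m/day.
Travel time t = L / v = 573 / 0.5811 = 986.1 days = 2.700 years.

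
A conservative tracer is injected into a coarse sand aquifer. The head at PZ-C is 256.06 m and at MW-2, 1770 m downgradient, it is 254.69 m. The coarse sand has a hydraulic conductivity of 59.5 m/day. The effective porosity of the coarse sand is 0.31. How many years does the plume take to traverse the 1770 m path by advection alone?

Hydraulic gradient i = (256.06 − 254.69) / 1770 = 1.37 / 1770 = 0.0007740.
Darcy flux q = K · i = 59.50 × 0.0007740 = 0.04605 m/day.
Seepage velocity v = q / n_e = 0.04605 / 0.31 = 0.1486 m/day.
Travel time t = L / v = 1770 / 0.1486 = 11914 days = 32.62 years.

32.6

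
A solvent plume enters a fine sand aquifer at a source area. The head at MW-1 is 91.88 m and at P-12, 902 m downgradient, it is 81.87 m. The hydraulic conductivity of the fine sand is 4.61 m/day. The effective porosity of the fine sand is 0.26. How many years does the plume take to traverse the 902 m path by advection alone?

Hydraulic gradient i = (91.88 − 81.87) / 902 = 10.01 / 902 = 0.01110.
Darcy flux q = K · i = 4.610 × 0.01110 = 0.05116 m/day.
Seepage velocity v = q / n_e = 0.05116 / 0.26 = 0.1968 m/day.
Travel time t = L / v = 902 / 0.1968 = 4584 days = 12.55 years.

12.6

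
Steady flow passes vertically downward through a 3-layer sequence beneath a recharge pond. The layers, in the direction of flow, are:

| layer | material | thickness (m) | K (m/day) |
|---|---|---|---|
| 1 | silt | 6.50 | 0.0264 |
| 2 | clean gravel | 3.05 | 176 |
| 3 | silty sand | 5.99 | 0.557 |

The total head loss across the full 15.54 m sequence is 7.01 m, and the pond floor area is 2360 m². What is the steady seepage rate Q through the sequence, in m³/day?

64.4

Flow is perpendicular to layering, so the layers act in series and the equivalent K is the thickness-weighted harmonic mean.
Total thickness L = 6.50 + 3.05 + 5.99 = 15.54 m.
Σ(b_i/K_i) = 6.50/0.0264 + 3.05/176 + 5.99/0.557 = 257.0 d.
K_eq = L / Σ(b_i/K_i) = 15.54 / 257.0 = 0.06047 m/day.
Q = K_eq · A · (Δh/L) = 0.06047 × 2360 × (7.01/15.54) = 64.38 m³/day.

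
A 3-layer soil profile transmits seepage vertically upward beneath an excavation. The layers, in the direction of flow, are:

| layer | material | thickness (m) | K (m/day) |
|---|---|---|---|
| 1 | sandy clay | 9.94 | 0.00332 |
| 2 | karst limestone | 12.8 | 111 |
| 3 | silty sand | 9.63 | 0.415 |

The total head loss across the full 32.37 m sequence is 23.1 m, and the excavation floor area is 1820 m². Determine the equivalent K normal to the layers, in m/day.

0.0107

Flow is perpendicular to layering, so the layers act in series and the equivalent K is the thickness-weighted harmonic mean.
Total thickness L = 9.94 + 12.8 + 9.63 = 32.37 m.
Σ(b_i/K_i) = 9.94/0.00332 + 12.8/111 + 9.63/0.415 = 3017 d.
K_eq = L / Σ(b_i/K_i) = 32.37 / 3017 = 0.01073 m/day.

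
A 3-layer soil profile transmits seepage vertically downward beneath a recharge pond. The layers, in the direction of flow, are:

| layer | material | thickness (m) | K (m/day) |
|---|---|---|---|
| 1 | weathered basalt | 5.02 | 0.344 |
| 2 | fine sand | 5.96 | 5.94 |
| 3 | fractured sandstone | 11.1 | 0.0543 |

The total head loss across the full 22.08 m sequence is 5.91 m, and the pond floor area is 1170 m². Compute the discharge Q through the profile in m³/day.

Flow is perpendicular to layering, so the layers act in series and the equivalent K is the thickness-weighted harmonic mean.
Total thickness L = 5.02 + 5.96 + 11.1 = 22.08 m.
Σ(b_i/K_i) = 5.02/0.344 + 5.96/5.94 + 11.1/0.0543 = 220.0 d.
K_eq = L / Σ(b_i/K_i) = 22.08 / 220.0 = 0.1004 m/day.
Q = K_eq · A · (Δh/L) = 0.1004 × 1170 × (5.91/22.08) = 31.43 m³/day.

31.4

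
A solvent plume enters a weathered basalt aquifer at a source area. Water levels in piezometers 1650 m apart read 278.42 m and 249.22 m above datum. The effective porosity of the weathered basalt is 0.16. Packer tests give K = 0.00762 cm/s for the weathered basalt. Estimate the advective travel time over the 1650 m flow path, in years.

6.20

Convert K: 0.00762 cm/s × 864 = 6.584 m/day.
Hydraulic gradient i = (278.42 − 249.22) / 1650 = 29.2 / 1650 = 0.01770.
Darcy flux q = K · i = 6.584 × 0.01770 = 0.1165 m/day.
Seepage velocity v = q / n_e = 0.1165 / 0.16 = 0.7282 m/day.
Travel time t = L / v = 1650 / 0.7282 = 2266 days = 6.204 years.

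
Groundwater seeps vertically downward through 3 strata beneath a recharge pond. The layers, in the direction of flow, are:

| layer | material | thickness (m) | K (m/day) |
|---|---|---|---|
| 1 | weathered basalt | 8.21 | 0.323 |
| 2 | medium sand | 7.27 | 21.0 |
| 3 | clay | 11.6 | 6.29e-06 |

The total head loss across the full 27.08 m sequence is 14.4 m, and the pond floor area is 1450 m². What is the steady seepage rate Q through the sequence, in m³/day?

0.0113

Flow is perpendicular to layering, so the layers act in series and the equivalent K is the thickness-weighted harmonic mean.
Total thickness L = 8.21 + 7.27 + 11.6 = 27.08 m.
Σ(b_i/K_i) = 8.21/0.323 + 7.27/21.0 + 11.6/6.29e-06 = 1.844e+06 d.
K_eq = L / Σ(b_i/K_i) = 27.08 / 1.844e+06 = 1.468e-05 m/day.
Q = K_eq · A · (Δh/L) = 1.468e-05 × 1450 × (14.4/27.08) = 0.01132 m³/day.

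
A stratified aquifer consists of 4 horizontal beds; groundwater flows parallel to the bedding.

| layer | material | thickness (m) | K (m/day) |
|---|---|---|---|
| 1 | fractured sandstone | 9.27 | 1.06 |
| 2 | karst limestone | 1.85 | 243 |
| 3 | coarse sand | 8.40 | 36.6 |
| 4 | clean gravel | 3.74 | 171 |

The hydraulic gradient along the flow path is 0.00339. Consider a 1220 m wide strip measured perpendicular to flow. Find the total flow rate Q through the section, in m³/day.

5820

Flow is parallel to layering, so each bed carries its own Darcy discharge and the transmissivities add.
Σ(K_i·b_i) = 1.06×9.27 + 243×1.85 + 36.6×8.40 + 171×3.74 = 1406 m²/day.
Hydraulic gradient i = 0.00339.
Q = Σ(K_i·b_i) · W · i = 1406 × 1220 × 0.003390 = 5816 m³/day.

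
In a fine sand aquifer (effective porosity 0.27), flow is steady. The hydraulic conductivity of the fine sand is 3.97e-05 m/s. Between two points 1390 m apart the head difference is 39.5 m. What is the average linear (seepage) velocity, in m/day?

Convert K: 3.97e-05 m/s × 86400 = 3.430 m/day.
Hydraulic gradient i = Δh / L = 39.5 / 1390 = 0.02842.
Darcy flux q = K · i = 3.430 × 0.02842 = 0.09747 m/day.
Seepage velocity v = q / n_e = 0.09747 / 0.27 = 0.3610 m/day.

0.361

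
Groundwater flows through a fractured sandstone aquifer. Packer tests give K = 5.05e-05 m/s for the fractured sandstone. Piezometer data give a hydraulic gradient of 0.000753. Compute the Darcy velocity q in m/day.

Convert K: 5.05e-05 m/s × 86400 = 4.363 m/day.
Hydraulic gradient i = 0.000753.
Specific discharge q = K · i = 4.363 × 0.0007530 = 0.003285 m/day.

0.00329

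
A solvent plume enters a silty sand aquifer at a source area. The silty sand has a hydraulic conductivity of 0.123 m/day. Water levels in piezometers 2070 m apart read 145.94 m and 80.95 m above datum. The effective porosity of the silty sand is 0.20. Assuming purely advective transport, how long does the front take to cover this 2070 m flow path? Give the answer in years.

Hydraulic gradient i = (145.94 − 80.95) / 2070 = 64.99 / 2070 = 0.03140.
Darcy flux q = K · i = 0.1230 × 0.03140 = 0.003862 m/day.
Seepage velocity v = q / n_e = 0.003862 / 0.20 = 0.01931 m/day.
Travel time t = L / v = 2070 / 0.01931 = 1.072e+05 days = 293.5 years.

294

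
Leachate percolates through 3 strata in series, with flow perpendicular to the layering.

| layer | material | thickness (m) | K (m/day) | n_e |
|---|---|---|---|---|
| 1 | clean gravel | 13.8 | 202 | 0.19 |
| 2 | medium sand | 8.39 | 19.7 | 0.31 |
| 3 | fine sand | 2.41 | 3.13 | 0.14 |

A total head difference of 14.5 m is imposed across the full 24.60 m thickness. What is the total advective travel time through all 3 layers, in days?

0.485

With flow normal to the layers, continuity requires the same specific discharge q through every layer.
Σ(b_i/K_i) = 13.8/202 + 8.39/19.7 + 2.41/3.13 = 1.264 d.
q = Δh / Σ(b_i/K_i) = 14.5 / 1.264 = 11.47 m/day.
In each layer the seepage velocity is v_i = q/n_i, so the layer transit time is t_i = b_i·n_i / q:
  layer 1 (clean gravel): t_1 = 13.8 × 0.19 / 11.47 = 0.2286 d
  layer 2 (medium sand): t_2 = 8.39 × 0.31 / 11.47 = 0.2268 d
  layer 3 (fine sand): t_3 = 2.41 × 0.14 / 11.47 = 0.02942 d
Total t = Σ t_i = 0.4848 days.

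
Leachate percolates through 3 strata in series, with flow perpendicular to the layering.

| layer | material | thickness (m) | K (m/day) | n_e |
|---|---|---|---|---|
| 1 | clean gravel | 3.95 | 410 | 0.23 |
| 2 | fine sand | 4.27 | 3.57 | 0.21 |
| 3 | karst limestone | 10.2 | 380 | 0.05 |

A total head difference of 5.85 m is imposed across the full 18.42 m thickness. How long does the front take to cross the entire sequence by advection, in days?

With flow normal to the layers, continuity requires the same specific discharge q through every layer.
Σ(b_i/K_i) = 3.95/410 + 4.27/3.57 + 10.2/380 = 1.233 d.
q = Δh / Σ(b_i/K_i) = 5.85 / 1.233 = 4.746 m/day.
In each layer the seepage velocity is v_i = q/n_i, so the layer transit time is t_i = b_i·n_i / q:
  layer 1 (clean gravel): t_1 = 3.95 × 0.23 / 4.746 = 0.1914 d
  layer 2 (fine sand): t_2 = 4.27 × 0.21 / 4.746 = 0.1889 d
  layer 3 (karst limestone): t_3 = 10.2 × 0.05 / 4.746 = 0.1075 d
Total t = Σ t_i = 0.4878 days.

0.488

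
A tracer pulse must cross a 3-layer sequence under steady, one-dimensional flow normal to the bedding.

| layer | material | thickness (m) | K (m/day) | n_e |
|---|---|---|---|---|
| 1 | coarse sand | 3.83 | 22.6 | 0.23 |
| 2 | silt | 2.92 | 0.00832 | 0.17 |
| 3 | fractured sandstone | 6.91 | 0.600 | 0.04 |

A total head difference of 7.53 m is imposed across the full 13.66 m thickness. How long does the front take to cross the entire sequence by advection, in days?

79.6

With flow normal to the layers, continuity requires the same specific discharge q through every layer.
Σ(b_i/K_i) = 3.83/22.6 + 2.92/0.00832 + 6.91/0.600 = 362.6 d.
q = Δh / Σ(b_i/K_i) = 7.53 / 362.6 = 0.02076 m/day.
In each layer the seepage velocity is v_i = q/n_i, so the layer transit time is t_i = b_i·n_i / q:
  layer 1 (coarse sand): t_1 = 3.83 × 0.23 / 0.02076 = 42.42 d
  layer 2 (silt): t_2 = 2.92 × 0.17 / 0.02076 = 23.91 d
  layer 3 (fractured sandstone): t_3 = 6.91 × 0.04 / 0.02076 = 13.31 d
Total t = Σ t_i = 79.64 days.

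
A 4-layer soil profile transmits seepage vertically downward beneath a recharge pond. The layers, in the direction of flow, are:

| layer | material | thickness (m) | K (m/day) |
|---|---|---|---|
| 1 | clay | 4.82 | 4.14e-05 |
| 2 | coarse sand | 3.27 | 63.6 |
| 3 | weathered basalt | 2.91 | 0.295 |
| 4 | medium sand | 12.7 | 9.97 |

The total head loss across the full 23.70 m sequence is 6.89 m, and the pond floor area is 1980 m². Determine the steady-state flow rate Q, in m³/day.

Flow is perpendicular to layering, so the layers act in series and the equivalent K is the thickness-weighted harmonic mean.
Total thickness L = 4.82 + 3.27 + 2.91 + 12.7 = 23.70 m.
Σ(b_i/K_i) = 4.82/4.14e-05 + 3.27/63.6 + 2.91/0.295 + 12.7/9.97 = 1.164e+05 d.
K_eq = L / Σ(b_i/K_i) = 23.70 / 1.164e+05 = 0.0002035 m/day.
Q = K_eq · A · (Δh/L) = 0.0002035 × 1980 × (6.89/23.70) = 0.1172 m³/day.

0.117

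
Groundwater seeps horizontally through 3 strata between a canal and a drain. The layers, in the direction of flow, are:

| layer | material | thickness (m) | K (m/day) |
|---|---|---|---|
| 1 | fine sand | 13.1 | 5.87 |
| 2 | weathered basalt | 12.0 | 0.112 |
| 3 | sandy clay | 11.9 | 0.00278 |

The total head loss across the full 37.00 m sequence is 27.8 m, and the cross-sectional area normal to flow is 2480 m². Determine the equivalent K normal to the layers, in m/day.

0.00843

Flow is perpendicular to layering, so the layers act in series and the equivalent K is the thickness-weighted harmonic mean.
Total thickness L = 13.1 + 12.0 + 11.9 = 37.00 m.
Σ(b_i/K_i) = 13.1/5.87 + 12.0/0.112 + 11.9/0.00278 = 4390 d.
K_eq = L / Σ(b_i/K_i) = 37.00 / 4390 = 0.008428 m/day.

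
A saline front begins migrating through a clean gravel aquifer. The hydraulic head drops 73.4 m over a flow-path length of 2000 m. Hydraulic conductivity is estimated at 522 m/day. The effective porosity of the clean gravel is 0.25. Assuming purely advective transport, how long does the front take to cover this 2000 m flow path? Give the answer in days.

Hydraulic gradient i = Δh / L = 73.4 / 2000 = 0.03670.
Darcy flux q = K · i = 522.0 × 0.03670 = 19.16 m/day.
Seepage velocity v = q / n_e = 19.16 / 0.25 = 76.63 m/day.
Travel time t = L / v = 2000 / 76.63 = 26.10 days.

26.1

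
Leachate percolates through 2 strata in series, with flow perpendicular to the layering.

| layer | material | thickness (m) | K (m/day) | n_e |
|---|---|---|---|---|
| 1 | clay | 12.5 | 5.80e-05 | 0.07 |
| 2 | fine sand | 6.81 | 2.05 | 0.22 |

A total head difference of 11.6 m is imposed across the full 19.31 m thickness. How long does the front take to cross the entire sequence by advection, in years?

121

With flow normal to the layers, continuity requires the same specific discharge q through every layer.
Σ(b_i/K_i) = 12.5/5.80e-05 + 6.81/2.05 = 2.155e+05 d.
q = Δh / Σ(b_i/K_i) = 11.6 / 2.155e+05 = 5.382e-05 m/day.
In each layer the seepage velocity is v_i = q/n_i, so the layer transit time is t_i = b_i·n_i / q:
  layer 1 (clay): t_1 = 12.5 × 0.07 / 5.382e-05 = 16257 d
  layer 2 (fine sand): t_2 = 6.81 × 0.22 / 5.382e-05 = 27836 d
Total t = Σ t_i = 44093 days = 120.7 years.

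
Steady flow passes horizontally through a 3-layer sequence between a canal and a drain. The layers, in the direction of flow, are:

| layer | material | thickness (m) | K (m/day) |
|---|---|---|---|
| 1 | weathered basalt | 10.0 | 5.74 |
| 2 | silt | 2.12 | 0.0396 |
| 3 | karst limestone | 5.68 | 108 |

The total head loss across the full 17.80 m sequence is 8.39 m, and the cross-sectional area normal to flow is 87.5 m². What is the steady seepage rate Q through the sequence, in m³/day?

Flow is perpendicular to layering, so the layers act in series and the equivalent K is the thickness-weighted harmonic mean.
Total thickness L = 10.0 + 2.12 + 5.68 = 17.80 m.
Σ(b_i/K_i) = 10.0/5.74 + 2.12/0.0396 + 5.68/108 = 55.33 d.
K_eq = L / Σ(b_i/K_i) = 17.80 / 55.33 = 0.3217 m/day.
Q = K_eq · A · (Δh/L) = 0.3217 × 87.5 × (8.39/17.80) = 13.27 m³/day.

13.3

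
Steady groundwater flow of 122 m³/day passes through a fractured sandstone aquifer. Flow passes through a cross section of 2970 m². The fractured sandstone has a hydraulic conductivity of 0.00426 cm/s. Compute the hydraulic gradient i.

Convert K: 0.00426 cm/s × 864 = 3.681 m/day.
From Q = K·A·i, i = Q / (K·A) = 122 / (3.681 × 2970) = 0.01116.

0.0112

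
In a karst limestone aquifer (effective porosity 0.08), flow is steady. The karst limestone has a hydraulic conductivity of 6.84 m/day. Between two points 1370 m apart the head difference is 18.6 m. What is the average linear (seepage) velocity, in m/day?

Hydraulic gradient i = Δh / L = 18.6 / 1370 = 0.01358.
Darcy flux q = K · i = 6.840 × 0.01358 = 0.09286 m/day.
Seepage velocity v = q / n_e = 0.09286 / 0.08 = 1.161 m/day.

1.16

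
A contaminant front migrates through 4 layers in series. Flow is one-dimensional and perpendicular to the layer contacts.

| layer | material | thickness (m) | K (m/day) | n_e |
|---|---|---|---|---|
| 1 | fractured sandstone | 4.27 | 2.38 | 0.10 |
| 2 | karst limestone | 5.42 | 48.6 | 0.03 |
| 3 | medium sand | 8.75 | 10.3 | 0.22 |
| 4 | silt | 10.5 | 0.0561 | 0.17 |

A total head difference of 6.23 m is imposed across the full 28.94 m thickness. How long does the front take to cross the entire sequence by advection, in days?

131

With flow normal to the layers, continuity requires the same specific discharge q through every layer.
Σ(b_i/K_i) = 4.27/2.38 + 5.42/48.6 + 8.75/10.3 + 10.5/0.0561 = 189.9 d.
q = Δh / Σ(b_i/K_i) = 6.23 / 189.9 = 0.03280 m/day.
In each layer the seepage velocity is v_i = q/n_i, so the layer transit time is t_i = b_i·n_i / q:
  layer 1 (fractured sandstone): t_1 = 4.27 × 0.10 / 0.03280 = 13.02 d
  layer 2 (karst limestone): t_2 = 5.42 × 0.03 / 0.03280 = 4.957 d
  layer 3 (medium sand): t_3 = 8.75 × 0.22 / 0.03280 = 58.68 d
  layer 4 (silt): t_4 = 10.5 × 0.17 / 0.03280 = 54.42 d
Total t = Σ t_i = 131.1 days.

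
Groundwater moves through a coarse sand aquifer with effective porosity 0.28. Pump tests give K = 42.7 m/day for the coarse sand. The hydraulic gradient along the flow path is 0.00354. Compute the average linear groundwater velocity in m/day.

Hydraulic gradient i = 0.00354.
Darcy flux q = K · i = 42.70 × 0.003540 = 0.1512 m/day.
Seepage velocity v = q / n_e = 0.1512 / 0.28 = 0.5399 m/day.

0.540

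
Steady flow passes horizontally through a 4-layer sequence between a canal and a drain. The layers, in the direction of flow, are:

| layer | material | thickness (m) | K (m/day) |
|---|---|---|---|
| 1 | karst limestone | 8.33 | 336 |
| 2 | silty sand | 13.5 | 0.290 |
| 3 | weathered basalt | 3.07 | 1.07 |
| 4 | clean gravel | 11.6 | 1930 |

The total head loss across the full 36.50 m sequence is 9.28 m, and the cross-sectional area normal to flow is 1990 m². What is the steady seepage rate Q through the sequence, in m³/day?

373

Flow is perpendicular to layering, so the layers act in series and the equivalent K is the thickness-weighted harmonic mean.
Total thickness L = 8.33 + 13.5 + 3.07 + 11.6 = 36.50 m.
Σ(b_i/K_i) = 8.33/336 + 13.5/0.290 + 3.07/1.07 + 11.6/1930 = 49.45 d.
K_eq = L / Σ(b_i/K_i) = 36.50 / 49.45 = 0.7381 m/day.
Q = K_eq · A · (Δh/L) = 0.7381 × 1990 × (9.28/36.50) = 373.4 m³/day.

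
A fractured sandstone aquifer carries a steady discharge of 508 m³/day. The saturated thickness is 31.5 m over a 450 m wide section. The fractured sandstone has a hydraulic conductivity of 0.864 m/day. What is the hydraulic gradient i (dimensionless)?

0.0415

Cross-sectional area A = 450 × 31.5 = 14175 m².
From Q = K·A·i, i = Q / (K·A) = 508 / (0.8640 × 14175) = 0.04148.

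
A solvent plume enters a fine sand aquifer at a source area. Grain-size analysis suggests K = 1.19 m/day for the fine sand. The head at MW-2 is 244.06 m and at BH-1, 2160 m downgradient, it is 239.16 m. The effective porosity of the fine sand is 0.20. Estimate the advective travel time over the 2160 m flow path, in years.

Hydraulic gradient i = (244.06 − 239.16) / 2160 = 4.9 / 2160 = 0.002269.
Darcy flux q = K · i = 1.190 × 0.002269 = 0.002700 m/day.
Seepage velocity v = q / n_e = 0.002700 / 0.20 = 0.01350 m/day.
Travel time t = L / v = 2160 / 0.01350 = 1.600e+05 days = 438.1 years.

438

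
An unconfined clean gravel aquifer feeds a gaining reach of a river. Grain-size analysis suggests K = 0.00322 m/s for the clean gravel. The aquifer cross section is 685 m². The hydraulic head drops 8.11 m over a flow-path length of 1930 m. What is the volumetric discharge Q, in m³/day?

Convert K: 0.00322 m/s × 86400 = 278.2 m/day.
Hydraulic gradient i = Δh / L = 8.11 / 1930 = 0.004202.
Darcy's law: Q = K · A · i = 278.2 × 685.0 × 0.004202 = 800.8 m³/day.

801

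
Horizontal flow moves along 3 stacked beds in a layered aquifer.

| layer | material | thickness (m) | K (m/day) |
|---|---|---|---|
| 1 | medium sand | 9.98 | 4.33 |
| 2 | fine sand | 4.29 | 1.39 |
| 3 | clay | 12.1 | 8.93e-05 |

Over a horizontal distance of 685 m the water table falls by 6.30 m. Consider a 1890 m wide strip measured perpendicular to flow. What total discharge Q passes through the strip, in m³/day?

855

Flow is parallel to layering, so each bed carries its own Darcy discharge and the transmissivities add.
Σ(K_i·b_i) = 4.33×9.98 + 1.39×4.29 + 8.93e-05×12.1 = 49.18 m²/day.
Hydraulic gradient i = Δh / L = 6.30 / 685 = 0.009197.
Q = Σ(K_i·b_i) · W · i = 49.18 × 1890 × 0.009197 = 854.8 m³/day.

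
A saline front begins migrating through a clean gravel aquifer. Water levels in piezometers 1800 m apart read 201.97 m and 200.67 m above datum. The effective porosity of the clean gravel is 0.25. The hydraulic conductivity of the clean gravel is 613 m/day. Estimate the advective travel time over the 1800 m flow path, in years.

Hydraulic gradient i = (201.97 − 200.67) / 1800 = 1.3 / 1800 = 0.0007222.
Darcy flux q = K · i = 613.0 × 0.0007222 = 0.4427 m/day.
Seepage velocity v = q / n_e = 0.4427 / 0.25 = 1.771 m/day.
Travel time t = L / v = 1800 / 1.771 = 1016 days = 2.783 years.

2.78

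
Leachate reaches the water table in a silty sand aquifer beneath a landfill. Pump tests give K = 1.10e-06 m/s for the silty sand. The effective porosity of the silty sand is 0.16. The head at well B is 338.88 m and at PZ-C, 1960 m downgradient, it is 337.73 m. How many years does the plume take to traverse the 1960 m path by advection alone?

15400

Convert K: 1.10e-06 m/s × 86400 = 0.09504 m/day.
Hydraulic gradient i = (338.88 − 337.73) / 1960 = 1.15 / 1960 = 0.0005867.
Darcy flux q = K · i = 0.09504 × 0.0005867 = 5.576e-05 m/day.
Seepage velocity v = q / n_e = 5.576e-05 / 0.16 = 0.0003485 m/day.
Travel time t = L / v = 1960 / 0.0003485 = 5.624e+06 days = 15397 years.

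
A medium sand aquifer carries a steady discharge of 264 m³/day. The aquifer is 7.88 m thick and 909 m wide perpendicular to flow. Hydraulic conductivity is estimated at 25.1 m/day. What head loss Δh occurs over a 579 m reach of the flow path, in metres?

Cross-sectional area A = 909 × 7.88 = 7163 m².
From Q = K·A·i, i = Q / (K·A) = 264 / (25.10 × 7163) = 0.001468.
Head loss Δh = i · L = 0.001468 × 579 = 0.8502 m.

0.850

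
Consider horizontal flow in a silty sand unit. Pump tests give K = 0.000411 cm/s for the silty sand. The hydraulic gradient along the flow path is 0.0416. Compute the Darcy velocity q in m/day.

0.0148

Convert K: 0.000411 cm/s × 864 = 0.3551 m/day.
Hydraulic gradient i = 0.0416.
Specific discharge q = K · i = 0.3551 × 0.04160 = 0.01477 m/day.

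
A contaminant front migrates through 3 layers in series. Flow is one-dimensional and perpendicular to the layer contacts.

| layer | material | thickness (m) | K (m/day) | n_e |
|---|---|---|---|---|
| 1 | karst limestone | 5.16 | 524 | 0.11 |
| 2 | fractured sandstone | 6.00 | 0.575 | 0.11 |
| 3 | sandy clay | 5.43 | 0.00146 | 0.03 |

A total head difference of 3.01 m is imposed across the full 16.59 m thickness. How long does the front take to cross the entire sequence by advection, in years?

4.72

With flow normal to the layers, continuity requires the same specific discharge q through every layer.
Σ(b_i/K_i) = 5.16/524 + 6.00/0.575 + 5.43/0.00146 = 3730 d.
q = Δh / Σ(b_i/K_i) = 3.01 / 3730 = 0.0008071 m/day.
In each layer the seepage velocity is v_i = q/n_i, so the layer transit time is t_i = b_i·n_i / q:
  layer 1 (karst limestone): t_1 = 5.16 × 0.11 / 0.0008071 = 703.3 d
  layer 2 (fractured sandstone): t_2 = 6.00 × 0.11 / 0.0008071 = 817.8 d
  layer 3 (sandy clay): t_3 = 5.43 × 0.03 / 0.0008071 = 201.8 d
Total t = Σ t_i = 1723 days = 4.717 years.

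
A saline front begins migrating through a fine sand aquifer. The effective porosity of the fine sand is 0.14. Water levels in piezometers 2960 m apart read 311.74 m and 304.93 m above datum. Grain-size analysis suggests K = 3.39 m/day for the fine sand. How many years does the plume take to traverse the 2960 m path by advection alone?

Hydraulic gradient i = (311.74 − 304.93) / 2960 = 6.81 / 2960 = 0.002301.
Darcy flux q = K · i = 3.390 × 0.002301 = 0.007799 m/day.
Seepage velocity v = q / n_e = 0.007799 / 0.14 = 0.05571 m/day.
Travel time t = L / v = 2960 / 0.05571 = 53133 days = 145.5 years.

145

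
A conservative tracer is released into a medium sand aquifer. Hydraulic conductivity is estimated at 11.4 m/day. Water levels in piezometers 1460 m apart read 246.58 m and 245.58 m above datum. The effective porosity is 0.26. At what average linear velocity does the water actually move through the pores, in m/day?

Hydraulic gradient i = (246.58 − 245.58) / 1460 = 1 / 1460 = 0.0006849.
Darcy flux q = K · i = 11.40 × 0.0006849 = 0.007808 m/day.
Seepage velocity v = q / n_e = 0.007808 / 0.26 = 0.03003 m/day.

0.0300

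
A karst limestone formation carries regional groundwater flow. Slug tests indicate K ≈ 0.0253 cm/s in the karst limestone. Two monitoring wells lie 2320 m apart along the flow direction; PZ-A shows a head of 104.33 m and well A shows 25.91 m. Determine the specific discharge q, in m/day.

0.739

Convert K: 0.0253 cm/s × 864 = 21.86 m/day.
Hydraulic gradient i = (104.33 − 25.91) / 2320 = 78.42 / 2320 = 0.03380.
Specific discharge q = K · i = 21.86 × 0.03380 = 0.7389 m/day.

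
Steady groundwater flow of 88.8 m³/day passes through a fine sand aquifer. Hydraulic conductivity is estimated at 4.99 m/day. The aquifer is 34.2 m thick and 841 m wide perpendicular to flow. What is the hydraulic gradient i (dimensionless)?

Cross-sectional area A = 841 × 34.2 = 28762 m².
From Q = K·A·i, i = Q / (K·A) = 88.8 / (4.990 × 28762) = 0.0006187.

0.000619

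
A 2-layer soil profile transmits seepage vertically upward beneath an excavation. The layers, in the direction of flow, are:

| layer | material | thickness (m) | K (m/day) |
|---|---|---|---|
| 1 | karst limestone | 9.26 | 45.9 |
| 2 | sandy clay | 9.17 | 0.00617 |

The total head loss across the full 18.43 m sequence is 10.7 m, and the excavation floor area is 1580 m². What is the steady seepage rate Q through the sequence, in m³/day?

Flow is perpendicular to layering, so the layers act in series and the equivalent K is the thickness-weighted harmonic mean.
Total thickness L = 9.26 + 9.17 = 18.43 m.
Σ(b_i/K_i) = 9.26/45.9 + 9.17/0.00617 = 1486 d.
K_eq = L / Σ(b_i/K_i) = 18.43 / 1486 = 0.01240 m/day.
Q = K_eq · A · (Δh/L) = 0.01240 × 1580 × (10.7/18.43) = 11.37 m³/day.

11.4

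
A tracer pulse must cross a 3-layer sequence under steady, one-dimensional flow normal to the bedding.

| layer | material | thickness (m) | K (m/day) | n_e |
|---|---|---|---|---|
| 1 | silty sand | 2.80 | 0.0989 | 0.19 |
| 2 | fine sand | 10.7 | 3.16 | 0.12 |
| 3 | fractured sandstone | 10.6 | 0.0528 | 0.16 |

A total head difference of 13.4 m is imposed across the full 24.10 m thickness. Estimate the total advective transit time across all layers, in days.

60.9

With flow normal to the layers, continuity requires the same specific discharge q through every layer.
Σ(b_i/K_i) = 2.80/0.0989 + 10.7/3.16 + 10.6/0.0528 = 232.5 d.
q = Δh / Σ(b_i/K_i) = 13.4 / 232.5 = 0.05765 m/day.
In each layer the seepage velocity is v_i = q/n_i, so the layer transit time is t_i = b_i·n_i / q:
  layer 1 (silty sand): t_1 = 2.80 × 0.19 / 0.05765 = 9.229 d
  layer 2 (fine sand): t_2 = 10.7 × 0.12 / 0.05765 = 22.27 d
  layer 3 (fractured sandstone): t_3 = 10.6 × 0.16 / 0.05765 = 29.42 d
Total t = Σ t_i = 60.92 days.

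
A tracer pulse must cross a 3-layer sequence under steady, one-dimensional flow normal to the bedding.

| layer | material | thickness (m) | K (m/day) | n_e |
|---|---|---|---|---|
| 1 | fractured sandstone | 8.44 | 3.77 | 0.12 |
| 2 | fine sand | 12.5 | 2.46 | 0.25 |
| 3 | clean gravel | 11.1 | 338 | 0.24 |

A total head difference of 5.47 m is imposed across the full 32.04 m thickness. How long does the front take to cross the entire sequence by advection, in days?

With flow normal to the layers, continuity requires the same specific discharge q through every layer.
Σ(b_i/K_i) = 8.44/3.77 + 12.5/2.46 + 11.1/338 = 7.353 d.
q = Δh / Σ(b_i/K_i) = 5.47 / 7.353 = 0.7439 m/day.
In each layer the seepage velocity is v_i = q/n_i, so the layer transit time is t_i = b_i·n_i / q:
  layer 1 (fractured sandstone): t_1 = 8.44 × 0.12 / 0.7439 = 1.361 d
  layer 2 (fine sand): t_2 = 12.5 × 0.25 / 0.7439 = 4.201 d
  layer 3 (clean gravel): t_3 = 11.1 × 0.24 / 0.7439 = 3.581 d
Total t = Σ t_i = 9.143 days.

9.14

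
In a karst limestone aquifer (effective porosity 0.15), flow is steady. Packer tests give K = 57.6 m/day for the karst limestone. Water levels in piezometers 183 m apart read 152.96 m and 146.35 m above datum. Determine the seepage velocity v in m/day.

13.9

Hydraulic gradient i = (152.96 − 146.35) / 183 = 6.61 / 183 = 0.03612.
Darcy flux q = K · i = 57.60 × 0.03612 = 2.081 m/day.
Seepage velocity v = q / n_e = 2.081 / 0.15 = 13.87 m/day.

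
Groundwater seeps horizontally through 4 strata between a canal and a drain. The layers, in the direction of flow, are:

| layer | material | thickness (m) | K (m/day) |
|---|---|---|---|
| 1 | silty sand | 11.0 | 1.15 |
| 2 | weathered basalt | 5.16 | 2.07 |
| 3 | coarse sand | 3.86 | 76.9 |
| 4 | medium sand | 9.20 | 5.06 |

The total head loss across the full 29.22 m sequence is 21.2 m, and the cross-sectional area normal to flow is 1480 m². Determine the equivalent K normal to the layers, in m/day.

Flow is perpendicular to layering, so the layers act in series and the equivalent K is the thickness-weighted harmonic mean.
Total thickness L = 11.0 + 5.16 + 3.86 + 9.20 = 29.22 m.
Σ(b_i/K_i) = 11.0/1.15 + 5.16/2.07 + 3.86/76.9 + 9.20/5.06 = 13.93 d.
K_eq = L / Σ(b_i/K_i) = 29.22 / 13.93 = 2.098 m/day.

2.10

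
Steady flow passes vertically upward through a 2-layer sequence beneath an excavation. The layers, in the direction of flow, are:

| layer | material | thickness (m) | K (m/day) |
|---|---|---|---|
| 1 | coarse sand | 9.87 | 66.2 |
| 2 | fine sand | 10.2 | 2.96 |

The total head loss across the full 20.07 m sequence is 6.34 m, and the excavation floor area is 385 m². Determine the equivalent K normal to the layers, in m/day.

Flow is perpendicular to layering, so the layers act in series and the equivalent K is the thickness-weighted harmonic mean.
Total thickness L = 9.87 + 10.2 = 20.07 m.
Σ(b_i/K_i) = 9.87/66.2 + 10.2/2.96 = 3.595 d.
K_eq = L / Σ(b_i/K_i) = 20.07 / 3.595 = 5.583 m/day.

5.58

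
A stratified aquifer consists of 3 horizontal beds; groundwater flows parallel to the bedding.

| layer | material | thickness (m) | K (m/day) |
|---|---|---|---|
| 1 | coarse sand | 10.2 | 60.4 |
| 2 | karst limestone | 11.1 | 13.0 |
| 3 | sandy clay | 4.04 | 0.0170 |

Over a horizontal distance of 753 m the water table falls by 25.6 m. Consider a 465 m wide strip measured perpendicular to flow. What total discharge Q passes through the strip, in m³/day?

12000

Flow is parallel to layering, so each bed carries its own Darcy discharge and the transmissivities add.
Σ(K_i·b_i) = 60.4×10.2 + 13.0×11.1 + 0.0170×4.04 = 760.4 m²/day.
Hydraulic gradient i = Δh / L = 25.6 / 753 = 0.03400.
Q = Σ(K_i·b_i) · W · i = 760.4 × 465 × 0.03400 = 12022 m³/day.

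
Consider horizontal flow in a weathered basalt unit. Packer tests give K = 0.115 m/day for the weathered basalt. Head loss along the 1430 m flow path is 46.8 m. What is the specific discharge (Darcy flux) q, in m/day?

Hydraulic gradient i = Δh / L = 46.8 / 1430 = 0.03273.
Specific discharge q = K · i = 0.1150 × 0.03273 = 0.003764 m/day.

0.00376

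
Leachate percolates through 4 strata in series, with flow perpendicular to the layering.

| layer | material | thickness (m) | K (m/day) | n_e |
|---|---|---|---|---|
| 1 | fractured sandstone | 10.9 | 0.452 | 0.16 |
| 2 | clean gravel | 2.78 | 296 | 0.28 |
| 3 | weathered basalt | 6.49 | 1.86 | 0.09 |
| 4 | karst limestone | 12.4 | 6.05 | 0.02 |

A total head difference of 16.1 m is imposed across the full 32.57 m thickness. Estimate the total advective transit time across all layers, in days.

6.18

With flow normal to the layers, continuity requires the same specific discharge q through every layer.
Σ(b_i/K_i) = 10.9/0.452 + 2.78/296 + 6.49/1.86 + 12.4/6.05 = 29.66 d.
q = Δh / Σ(b_i/K_i) = 16.1 / 29.66 = 0.5428 m/day.
In each layer the seepage velocity is v_i = q/n_i, so the layer transit time is t_i = b_i·n_i / q:
  layer 1 (fractured sandstone): t_1 = 10.9 × 0.16 / 0.5428 = 3.213 d
  layer 2 (clean gravel): t_2 = 2.78 × 0.28 / 0.5428 = 1.434 d
  layer 3 (weathered basalt): t_3 = 6.49 × 0.09 / 0.5428 = 1.076 d
  layer 4 (karst limestone): t_4 = 12.4 × 0.02 / 0.5428 = 0.4569 d
Total t = Σ t_i = 6.180 days.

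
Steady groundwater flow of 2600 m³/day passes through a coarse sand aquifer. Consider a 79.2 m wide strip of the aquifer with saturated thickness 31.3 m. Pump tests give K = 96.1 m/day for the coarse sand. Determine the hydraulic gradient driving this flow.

0.0109

Cross-sectional area A = 79.2 × 31.3 = 2479 m².
From Q = K·A·i, i = Q / (K·A) = 2600 / (96.10 × 2479) = 0.01091.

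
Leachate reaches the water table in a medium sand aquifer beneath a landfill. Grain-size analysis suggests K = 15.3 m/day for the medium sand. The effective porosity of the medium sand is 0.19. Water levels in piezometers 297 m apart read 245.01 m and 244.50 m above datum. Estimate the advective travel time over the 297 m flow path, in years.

5.88

Hydraulic gradient i = (245.01 − 244.50) / 297 = 0.51 / 297 = 0.001717.
Darcy flux q = K · i = 15.30 × 0.001717 = 0.02627 m/day.
Seepage velocity v = q / n_e = 0.02627 / 0.19 = 0.1383 m/day.
Travel time t = L / v = 297 / 0.1383 = 2148 days = 5.881 years.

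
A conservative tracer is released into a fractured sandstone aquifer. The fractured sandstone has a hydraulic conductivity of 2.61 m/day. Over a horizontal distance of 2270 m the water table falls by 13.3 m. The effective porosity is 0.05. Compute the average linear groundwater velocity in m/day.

Hydraulic gradient i = Δh / L = 13.3 / 2270 = 0.005859.
Darcy flux q = K · i = 2.610 × 0.005859 = 0.01529 m/day.
Seepage velocity v = q / n_e = 0.01529 / 0.05 = 0.3058 m/day.

0.306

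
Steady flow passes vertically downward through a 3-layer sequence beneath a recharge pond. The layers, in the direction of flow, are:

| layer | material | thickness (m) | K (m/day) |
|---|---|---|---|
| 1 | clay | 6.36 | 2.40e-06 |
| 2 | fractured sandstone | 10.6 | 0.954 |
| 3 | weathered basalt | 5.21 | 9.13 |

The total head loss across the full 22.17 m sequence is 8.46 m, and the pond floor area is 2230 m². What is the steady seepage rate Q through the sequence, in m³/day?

0.00712

Flow is perpendicular to layering, so the layers act in series and the equivalent K is the thickness-weighted harmonic mean.
Total thickness L = 6.36 + 10.6 + 5.21 = 22.17 m.
Σ(b_i/K_i) = 6.36/2.40e-06 + 10.6/0.954 + 5.21/9.13 = 2.650e+06 d.
K_eq = L / Σ(b_i/K_i) = 22.17 / 2.650e+06 = 8.366e-06 m/day.
Q = K_eq · A · (Δh/L) = 8.366e-06 × 2230 × (8.46/22.17) = 0.007119 m³/day.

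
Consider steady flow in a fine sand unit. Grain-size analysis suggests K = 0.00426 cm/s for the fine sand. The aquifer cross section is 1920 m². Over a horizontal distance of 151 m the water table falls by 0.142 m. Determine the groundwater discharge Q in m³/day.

Convert K: 0.00426 cm/s × 864 = 3.681 m/day.
Hydraulic gradient i = Δh / L = 0.142 / 151 = 0.0009404.
Darcy's law: Q = K · A · i = 3.681 × 1920 × 0.0009404 = 6.646 m³/day.

6.65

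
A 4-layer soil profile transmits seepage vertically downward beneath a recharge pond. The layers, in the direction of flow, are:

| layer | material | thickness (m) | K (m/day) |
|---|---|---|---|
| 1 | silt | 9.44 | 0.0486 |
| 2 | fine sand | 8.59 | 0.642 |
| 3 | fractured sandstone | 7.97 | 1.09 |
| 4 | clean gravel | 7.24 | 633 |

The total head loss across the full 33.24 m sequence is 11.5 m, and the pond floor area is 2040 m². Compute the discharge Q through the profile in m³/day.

109

Flow is perpendicular to layering, so the layers act in series and the equivalent K is the thickness-weighted harmonic mean.
Total thickness L = 9.44 + 8.59 + 7.97 + 7.24 = 33.24 m.
Σ(b_i/K_i) = 9.44/0.0486 + 8.59/0.642 + 7.97/1.09 + 7.24/633 = 214.9 d.
K_eq = L / Σ(b_i/K_i) = 33.24 / 214.9 = 0.1546 m/day.
Q = K_eq · A · (Δh/L) = 0.1546 × 2040 × (11.5/33.24) = 109.1 m³/day.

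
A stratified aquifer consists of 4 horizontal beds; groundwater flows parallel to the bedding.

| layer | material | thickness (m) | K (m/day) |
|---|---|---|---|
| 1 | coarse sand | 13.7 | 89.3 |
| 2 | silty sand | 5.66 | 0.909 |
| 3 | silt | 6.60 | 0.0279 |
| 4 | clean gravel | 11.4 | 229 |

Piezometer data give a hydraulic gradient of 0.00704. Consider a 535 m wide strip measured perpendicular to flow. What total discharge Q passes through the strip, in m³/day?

14500

Flow is parallel to layering, so each bed carries its own Darcy discharge and the transmissivities add.
Σ(K_i·b_i) = 89.3×13.7 + 0.909×5.66 + 0.0279×6.60 + 229×11.4 = 3839 m²/day.
Hydraulic gradient i = 0.00704.
Q = Σ(K_i·b_i) · W · i = 3839 × 535 × 0.007040 = 14460 m³/day.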